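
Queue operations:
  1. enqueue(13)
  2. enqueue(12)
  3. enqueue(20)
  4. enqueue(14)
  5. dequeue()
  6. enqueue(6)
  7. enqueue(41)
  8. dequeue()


enqueue(13) -> [13]
enqueue(12) -> [13, 12]
enqueue(20) -> [13, 12, 20]
enqueue(14) -> [13, 12, 20, 14]
dequeue()->13, [12, 20, 14]
enqueue(6) -> [12, 20, 14, 6]
enqueue(41) -> [12, 20, 14, 6, 41]
dequeue()->12, [20, 14, 6, 41]

Final queue: [20, 14, 6, 41]


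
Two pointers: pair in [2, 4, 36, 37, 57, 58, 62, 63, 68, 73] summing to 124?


lo=0(2)+hi=9(73)=75
lo=1(4)+hi=9(73)=77
lo=2(36)+hi=9(73)=109
lo=3(37)+hi=9(73)=110
lo=4(57)+hi=9(73)=130
lo=4(57)+hi=8(68)=125
lo=4(57)+hi=7(63)=120
lo=5(58)+hi=7(63)=121
lo=6(62)+hi=7(63)=125

No pair found


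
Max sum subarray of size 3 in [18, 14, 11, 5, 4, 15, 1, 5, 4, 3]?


[0:3]: 43
[1:4]: 30
[2:5]: 20
[3:6]: 24
[4:7]: 20
[5:8]: 21
[6:9]: 10
[7:10]: 12

Max: 43 at [0:3]


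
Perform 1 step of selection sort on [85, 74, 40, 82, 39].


Initial: [85, 74, 40, 82, 39]
Step 1: min=39 at 4
  Swap: [39, 74, 40, 82, 85]

After 1 step: [39, 74, 40, 82, 85]


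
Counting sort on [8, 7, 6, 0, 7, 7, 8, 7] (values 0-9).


Input: [8, 7, 6, 0, 7, 7, 8, 7]
Counts: [1, 0, 0, 0, 0, 0, 1, 4, 2, 0]

Sorted: [0, 6, 7, 7, 7, 7, 8, 8]


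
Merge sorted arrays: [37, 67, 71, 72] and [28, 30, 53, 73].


Take 28 from B
Take 30 from B
Take 37 from A
Take 53 from B
Take 67 from A
Take 71 from A
Take 72 from A

Merged: [28, 30, 37, 53, 67, 71, 72, 73]


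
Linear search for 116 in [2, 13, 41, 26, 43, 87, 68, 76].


i=0: 2!=116
i=1: 13!=116
i=2: 41!=116
i=3: 26!=116
i=4: 43!=116
i=5: 87!=116
i=6: 68!=116
i=7: 76!=116

Not found, 8 comps


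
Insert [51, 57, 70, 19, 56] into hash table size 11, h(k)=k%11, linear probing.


Insert 51: h=7 -> slot 7
Insert 57: h=2 -> slot 2
Insert 70: h=4 -> slot 4
Insert 19: h=8 -> slot 8
Insert 56: h=1 -> slot 1

Table: [None, 56, 57, None, 70, None, None, 51, 19, None, None]


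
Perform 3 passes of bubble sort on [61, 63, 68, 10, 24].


Initial: [61, 63, 68, 10, 24]
Pass 1: [61, 63, 10, 24, 68] (2 swaps)
Pass 2: [61, 10, 24, 63, 68] (2 swaps)
Pass 3: [10, 24, 61, 63, 68] (2 swaps)

After 3 passes: [10, 24, 61, 63, 68]


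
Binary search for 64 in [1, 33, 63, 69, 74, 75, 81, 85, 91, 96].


Step 1: lo=0, hi=9, mid=4, val=74
Step 2: lo=0, hi=3, mid=1, val=33
Step 3: lo=2, hi=3, mid=2, val=63
Step 4: lo=3, hi=3, mid=3, val=69

Not found


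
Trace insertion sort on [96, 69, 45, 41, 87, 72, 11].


Initial: [96, 69, 45, 41, 87, 72, 11]
Insert 69: [69, 96, 45, 41, 87, 72, 11]
Insert 45: [45, 69, 96, 41, 87, 72, 11]
Insert 41: [41, 45, 69, 96, 87, 72, 11]
Insert 87: [41, 45, 69, 87, 96, 72, 11]
Insert 72: [41, 45, 69, 72, 87, 96, 11]
Insert 11: [11, 41, 45, 69, 72, 87, 96]

Sorted: [11, 41, 45, 69, 72, 87, 96]


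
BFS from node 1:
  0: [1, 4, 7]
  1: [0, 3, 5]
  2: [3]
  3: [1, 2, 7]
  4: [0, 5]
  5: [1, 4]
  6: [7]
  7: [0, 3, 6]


Visit 1, enqueue [0, 3, 5]
Visit 0, enqueue [4, 7]
Visit 3, enqueue [2]
Visit 5, enqueue []
Visit 4, enqueue []
Visit 7, enqueue [6]
Visit 2, enqueue []
Visit 6, enqueue []

BFS order: [1, 0, 3, 5, 4, 7, 2, 6]


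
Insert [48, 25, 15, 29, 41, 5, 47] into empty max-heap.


Insert 48: [48]
Insert 25: [48, 25]
Insert 15: [48, 25, 15]
Insert 29: [48, 29, 15, 25]
Insert 41: [48, 41, 15, 25, 29]
Insert 5: [48, 41, 15, 25, 29, 5]
Insert 47: [48, 41, 47, 25, 29, 5, 15]

Final heap: [48, 41, 47, 25, 29, 5, 15]


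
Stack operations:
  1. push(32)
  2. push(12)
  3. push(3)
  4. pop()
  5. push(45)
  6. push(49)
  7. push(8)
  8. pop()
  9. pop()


push(32) -> [32]
push(12) -> [32, 12]
push(3) -> [32, 12, 3]
pop()->3, [32, 12]
push(45) -> [32, 12, 45]
push(49) -> [32, 12, 45, 49]
push(8) -> [32, 12, 45, 49, 8]
pop()->8, [32, 12, 45, 49]
pop()->49, [32, 12, 45]

Final stack: [32, 12, 45]


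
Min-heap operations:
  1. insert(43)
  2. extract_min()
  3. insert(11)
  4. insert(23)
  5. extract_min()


insert(43) -> [43]
extract_min()->43, []
insert(11) -> [11]
insert(23) -> [11, 23]
extract_min()->11, [23]

Final heap: [23]


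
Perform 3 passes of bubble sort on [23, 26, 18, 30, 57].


Initial: [23, 26, 18, 30, 57]
Pass 1: [23, 18, 26, 30, 57] (1 swaps)
Pass 2: [18, 23, 26, 30, 57] (1 swaps)
Pass 3: [18, 23, 26, 30, 57] (0 swaps)

After 3 passes: [18, 23, 26, 30, 57]


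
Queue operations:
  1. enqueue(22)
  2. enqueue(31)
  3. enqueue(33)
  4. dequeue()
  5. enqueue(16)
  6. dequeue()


enqueue(22) -> [22]
enqueue(31) -> [22, 31]
enqueue(33) -> [22, 31, 33]
dequeue()->22, [31, 33]
enqueue(16) -> [31, 33, 16]
dequeue()->31, [33, 16]

Final queue: [33, 16]


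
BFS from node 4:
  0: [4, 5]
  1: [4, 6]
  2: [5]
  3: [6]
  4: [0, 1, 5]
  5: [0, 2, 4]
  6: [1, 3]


Visit 4, enqueue [0, 1, 5]
Visit 0, enqueue []
Visit 1, enqueue [6]
Visit 5, enqueue [2]
Visit 6, enqueue [3]
Visit 2, enqueue []
Visit 3, enqueue []

BFS order: [4, 0, 1, 5, 6, 2, 3]


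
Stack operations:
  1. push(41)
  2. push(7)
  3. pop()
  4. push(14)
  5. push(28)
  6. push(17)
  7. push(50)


push(41) -> [41]
push(7) -> [41, 7]
pop()->7, [41]
push(14) -> [41, 14]
push(28) -> [41, 14, 28]
push(17) -> [41, 14, 28, 17]
push(50) -> [41, 14, 28, 17, 50]

Final stack: [41, 14, 28, 17, 50]


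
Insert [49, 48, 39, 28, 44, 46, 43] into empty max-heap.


Insert 49: [49]
Insert 48: [49, 48]
Insert 39: [49, 48, 39]
Insert 28: [49, 48, 39, 28]
Insert 44: [49, 48, 39, 28, 44]
Insert 46: [49, 48, 46, 28, 44, 39]
Insert 43: [49, 48, 46, 28, 44, 39, 43]

Final heap: [49, 48, 46, 28, 44, 39, 43]


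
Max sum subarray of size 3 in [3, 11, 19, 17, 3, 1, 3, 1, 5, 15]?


[0:3]: 33
[1:4]: 47
[2:5]: 39
[3:6]: 21
[4:7]: 7
[5:8]: 5
[6:9]: 9
[7:10]: 21

Max: 47 at [1:4]


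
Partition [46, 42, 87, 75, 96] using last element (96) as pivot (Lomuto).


Pivot: 96
  46 <= 96: advance i (no swap)
  42 <= 96: advance i (no swap)
  87 <= 96: advance i (no swap)
  75 <= 96: advance i (no swap)
Place pivot at 4: [46, 42, 87, 75, 96]

Partitioned: [46, 42, 87, 75, 96]


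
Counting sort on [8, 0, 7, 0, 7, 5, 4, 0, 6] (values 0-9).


Input: [8, 0, 7, 0, 7, 5, 4, 0, 6]
Counts: [3, 0, 0, 0, 1, 1, 1, 2, 1, 0]

Sorted: [0, 0, 0, 4, 5, 6, 7, 7, 8]


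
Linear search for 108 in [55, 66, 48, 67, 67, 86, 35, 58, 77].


i=0: 55!=108
i=1: 66!=108
i=2: 48!=108
i=3: 67!=108
i=4: 67!=108
i=5: 86!=108
i=6: 35!=108
i=7: 58!=108
i=8: 77!=108

Not found, 9 comps


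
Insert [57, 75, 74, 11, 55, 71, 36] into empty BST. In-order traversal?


Insert 57: root
Insert 75: R from 57
Insert 74: R from 57 -> L from 75
Insert 11: L from 57
Insert 55: L from 57 -> R from 11
Insert 71: R from 57 -> L from 75 -> L from 74
Insert 36: L from 57 -> R from 11 -> L from 55

In-order: [11, 36, 55, 57, 71, 74, 75]


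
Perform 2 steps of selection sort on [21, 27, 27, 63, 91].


Initial: [21, 27, 27, 63, 91]
Step 1: min=21 at 0
  Swap: [21, 27, 27, 63, 91]
Step 2: min=27 at 1
  Swap: [21, 27, 27, 63, 91]

After 2 steps: [21, 27, 27, 63, 91]


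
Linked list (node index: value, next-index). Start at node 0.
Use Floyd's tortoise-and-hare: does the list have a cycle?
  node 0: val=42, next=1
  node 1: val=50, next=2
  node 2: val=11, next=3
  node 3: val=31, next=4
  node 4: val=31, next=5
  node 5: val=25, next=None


Floyd's tortoise (slow, +1) and hare (fast, +2):
  init: slow=0, fast=0
  step 1: slow=1, fast=2
  step 2: slow=2, fast=4
  step 3: fast 4->5->None, no cycle

Cycle: no


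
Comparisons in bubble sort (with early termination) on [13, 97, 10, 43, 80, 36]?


Algorithm: bubble sort (with early termination)
Input: [13, 97, 10, 43, 80, 36]
Sorted: [10, 13, 36, 43, 80, 97]

14


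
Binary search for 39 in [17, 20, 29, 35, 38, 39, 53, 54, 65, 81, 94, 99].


Step 1: lo=0, hi=11, mid=5, val=39

Found at index 5


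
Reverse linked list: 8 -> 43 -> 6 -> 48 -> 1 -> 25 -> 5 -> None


Step 1: curr=8, set curr.next=prev(None) | reversed so far: 8
Step 2: curr=43, set curr.next=prev(8) | reversed so far: 43 -> 8
Step 3: curr=6, set curr.next=prev(43) | reversed so far: 6 -> 43 -> 8
Step 4: curr=48, set curr.next=prev(6) | reversed so far: 48 -> 6 -> 43 -> 8
Step 5: curr=1, set curr.next=prev(48) | reversed so far: 1 -> 48 -> 6 -> 43 -> 8
Step 6: curr=25, set curr.next=prev(1) | reversed so far: 25 -> 1 -> 48 -> 6 -> 43 -> 8
Step 7: curr=5, set curr.next=prev(25) | reversed so far: 5 -> 25 -> 1 -> 48 -> 6 -> 43 -> 8

5 -> 25 -> 1 -> 48 -> 6 -> 43 -> 8 -> None


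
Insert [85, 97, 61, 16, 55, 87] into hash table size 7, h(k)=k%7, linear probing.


Insert 85: h=1 -> slot 1
Insert 97: h=6 -> slot 6
Insert 61: h=5 -> slot 5
Insert 16: h=2 -> slot 2
Insert 55: h=6, 1 probes -> slot 0
Insert 87: h=3 -> slot 3

Table: [55, 85, 16, 87, None, 61, 97]


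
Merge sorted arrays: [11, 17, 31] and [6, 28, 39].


Take 6 from B
Take 11 from A
Take 17 from A
Take 28 from B
Take 31 from A

Merged: [6, 11, 17, 28, 31, 39]


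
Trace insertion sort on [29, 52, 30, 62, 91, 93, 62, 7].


Initial: [29, 52, 30, 62, 91, 93, 62, 7]
Insert 52: [29, 52, 30, 62, 91, 93, 62, 7]
Insert 30: [29, 30, 52, 62, 91, 93, 62, 7]
Insert 62: [29, 30, 52, 62, 91, 93, 62, 7]
Insert 91: [29, 30, 52, 62, 91, 93, 62, 7]
Insert 93: [29, 30, 52, 62, 91, 93, 62, 7]
Insert 62: [29, 30, 52, 62, 62, 91, 93, 7]
Insert 7: [7, 29, 30, 52, 62, 62, 91, 93]

Sorted: [7, 29, 30, 52, 62, 62, 91, 93]


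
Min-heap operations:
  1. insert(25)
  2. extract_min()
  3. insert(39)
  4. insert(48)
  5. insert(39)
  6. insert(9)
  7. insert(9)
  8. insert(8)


insert(25) -> [25]
extract_min()->25, []
insert(39) -> [39]
insert(48) -> [39, 48]
insert(39) -> [39, 48, 39]
insert(9) -> [9, 39, 39, 48]
insert(9) -> [9, 9, 39, 48, 39]
insert(8) -> [8, 9, 9, 48, 39, 39]

Final heap: [8, 9, 9, 48, 39, 39]


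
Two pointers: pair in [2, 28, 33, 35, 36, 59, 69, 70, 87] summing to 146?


lo=0(2)+hi=8(87)=89
lo=1(28)+hi=8(87)=115
lo=2(33)+hi=8(87)=120
lo=3(35)+hi=8(87)=122
lo=4(36)+hi=8(87)=123
lo=5(59)+hi=8(87)=146

Yes: 59+87=146


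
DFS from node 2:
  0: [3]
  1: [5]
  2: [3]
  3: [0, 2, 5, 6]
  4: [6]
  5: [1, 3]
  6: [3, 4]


Visit 2, push [3]
Visit 3, push [6, 5, 0]
Visit 0, push []
Visit 5, push [1]
Visit 1, push []
Visit 6, push [4]
Visit 4, push []

DFS order: [2, 3, 0, 5, 1, 6, 4]


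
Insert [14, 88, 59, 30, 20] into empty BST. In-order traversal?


Insert 14: root
Insert 88: R from 14
Insert 59: R from 14 -> L from 88
Insert 30: R from 14 -> L from 88 -> L from 59
Insert 20: R from 14 -> L from 88 -> L from 59 -> L from 30

In-order: [14, 20, 30, 59, 88]


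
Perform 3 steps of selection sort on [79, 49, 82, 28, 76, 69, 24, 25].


Initial: [79, 49, 82, 28, 76, 69, 24, 25]
Step 1: min=24 at 6
  Swap: [24, 49, 82, 28, 76, 69, 79, 25]
Step 2: min=25 at 7
  Swap: [24, 25, 82, 28, 76, 69, 79, 49]
Step 3: min=28 at 3
  Swap: [24, 25, 28, 82, 76, 69, 79, 49]

After 3 steps: [24, 25, 28, 82, 76, 69, 79, 49]


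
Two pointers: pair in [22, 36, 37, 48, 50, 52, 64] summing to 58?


lo=0(22)+hi=6(64)=86
lo=0(22)+hi=5(52)=74
lo=0(22)+hi=4(50)=72
lo=0(22)+hi=3(48)=70
lo=0(22)+hi=2(37)=59
lo=0(22)+hi=1(36)=58

Yes: 22+36=58


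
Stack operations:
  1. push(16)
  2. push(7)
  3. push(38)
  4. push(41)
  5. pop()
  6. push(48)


push(16) -> [16]
push(7) -> [16, 7]
push(38) -> [16, 7, 38]
push(41) -> [16, 7, 38, 41]
pop()->41, [16, 7, 38]
push(48) -> [16, 7, 38, 48]

Final stack: [16, 7, 38, 48]


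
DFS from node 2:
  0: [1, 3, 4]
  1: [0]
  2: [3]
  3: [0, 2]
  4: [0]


Visit 2, push [3]
Visit 3, push [0]
Visit 0, push [4, 1]
Visit 1, push []
Visit 4, push []

DFS order: [2, 3, 0, 1, 4]


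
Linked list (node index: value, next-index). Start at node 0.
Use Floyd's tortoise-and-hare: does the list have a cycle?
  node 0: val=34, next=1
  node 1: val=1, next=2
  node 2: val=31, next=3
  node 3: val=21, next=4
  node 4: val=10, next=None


Floyd's tortoise (slow, +1) and hare (fast, +2):
  init: slow=0, fast=0
  step 1: slow=1, fast=2
  step 2: slow=2, fast=4
  step 3: fast -> None, no cycle

Cycle: no


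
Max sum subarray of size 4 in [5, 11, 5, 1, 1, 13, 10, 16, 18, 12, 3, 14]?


[0:4]: 22
[1:5]: 18
[2:6]: 20
[3:7]: 25
[4:8]: 40
[5:9]: 57
[6:10]: 56
[7:11]: 49
[8:12]: 47

Max: 57 at [5:9]


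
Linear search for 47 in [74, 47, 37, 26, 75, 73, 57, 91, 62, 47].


i=0: 74!=47
i=1: 47==47 found!

Found at 1, 2 comps


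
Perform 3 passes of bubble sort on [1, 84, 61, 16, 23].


Initial: [1, 84, 61, 16, 23]
Pass 1: [1, 61, 16, 23, 84] (3 swaps)
Pass 2: [1, 16, 23, 61, 84] (2 swaps)
Pass 3: [1, 16, 23, 61, 84] (0 swaps)

After 3 passes: [1, 16, 23, 61, 84]


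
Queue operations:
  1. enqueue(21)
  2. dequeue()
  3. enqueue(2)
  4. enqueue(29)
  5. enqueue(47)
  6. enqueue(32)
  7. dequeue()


enqueue(21) -> [21]
dequeue()->21, []
enqueue(2) -> [2]
enqueue(29) -> [2, 29]
enqueue(47) -> [2, 29, 47]
enqueue(32) -> [2, 29, 47, 32]
dequeue()->2, [29, 47, 32]

Final queue: [29, 47, 32]


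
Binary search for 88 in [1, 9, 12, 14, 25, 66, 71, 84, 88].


Step 1: lo=0, hi=8, mid=4, val=25
Step 2: lo=5, hi=8, mid=6, val=71
Step 3: lo=7, hi=8, mid=7, val=84
Step 4: lo=8, hi=8, mid=8, val=88

Found at index 8


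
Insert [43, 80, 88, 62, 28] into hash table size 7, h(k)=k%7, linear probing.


Insert 43: h=1 -> slot 1
Insert 80: h=3 -> slot 3
Insert 88: h=4 -> slot 4
Insert 62: h=6 -> slot 6
Insert 28: h=0 -> slot 0

Table: [28, 43, None, 80, 88, None, 62]


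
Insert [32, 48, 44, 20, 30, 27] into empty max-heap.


Insert 32: [32]
Insert 48: [48, 32]
Insert 44: [48, 32, 44]
Insert 20: [48, 32, 44, 20]
Insert 30: [48, 32, 44, 20, 30]
Insert 27: [48, 32, 44, 20, 30, 27]

Final heap: [48, 32, 44, 20, 30, 27]


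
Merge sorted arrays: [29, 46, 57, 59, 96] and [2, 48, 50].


Take 2 from B
Take 29 from A
Take 46 from A
Take 48 from B
Take 50 from B

Merged: [2, 29, 46, 48, 50, 57, 59, 96]


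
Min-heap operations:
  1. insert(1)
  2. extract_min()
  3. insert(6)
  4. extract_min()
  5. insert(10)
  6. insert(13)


insert(1) -> [1]
extract_min()->1, []
insert(6) -> [6]
extract_min()->6, []
insert(10) -> [10]
insert(13) -> [10, 13]

Final heap: [10, 13]


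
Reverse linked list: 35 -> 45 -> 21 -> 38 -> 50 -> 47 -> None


Step 1: curr=35, set curr.next=prev(None) | reversed so far: 35
Step 2: curr=45, set curr.next=prev(35) | reversed so far: 45 -> 35
Step 3: curr=21, set curr.next=prev(45) | reversed so far: 21 -> 45 -> 35
Step 4: curr=38, set curr.next=prev(21) | reversed so far: 38 -> 21 -> 45 -> 35
Step 5: curr=50, set curr.next=prev(38) | reversed so far: 50 -> 38 -> 21 -> 45 -> 35
Step 6: curr=47, set curr.next=prev(50) | reversed so far: 47 -> 50 -> 38 -> 21 -> 45 -> 35

47 -> 50 -> 38 -> 21 -> 45 -> 35 -> None


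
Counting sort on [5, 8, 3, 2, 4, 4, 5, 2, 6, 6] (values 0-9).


Input: [5, 8, 3, 2, 4, 4, 5, 2, 6, 6]
Counts: [0, 0, 2, 1, 2, 2, 2, 0, 1, 0]

Sorted: [2, 2, 3, 4, 4, 5, 5, 6, 6, 8]


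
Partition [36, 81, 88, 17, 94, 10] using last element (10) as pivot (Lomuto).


Pivot: 10
Place pivot at 0: [10, 81, 88, 17, 94, 36]

Partitioned: [10, 81, 88, 17, 94, 36]


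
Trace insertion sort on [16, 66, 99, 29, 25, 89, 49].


Initial: [16, 66, 99, 29, 25, 89, 49]
Insert 66: [16, 66, 99, 29, 25, 89, 49]
Insert 99: [16, 66, 99, 29, 25, 89, 49]
Insert 29: [16, 29, 66, 99, 25, 89, 49]
Insert 25: [16, 25, 29, 66, 99, 89, 49]
Insert 89: [16, 25, 29, 66, 89, 99, 49]
Insert 49: [16, 25, 29, 49, 66, 89, 99]

Sorted: [16, 25, 29, 49, 66, 89, 99]


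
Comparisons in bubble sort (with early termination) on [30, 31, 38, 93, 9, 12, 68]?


Algorithm: bubble sort (with early termination)
Input: [30, 31, 38, 93, 9, 12, 68]
Sorted: [9, 12, 30, 31, 38, 68, 93]

20


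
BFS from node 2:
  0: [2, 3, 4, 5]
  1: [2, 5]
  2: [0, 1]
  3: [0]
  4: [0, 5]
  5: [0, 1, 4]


Visit 2, enqueue [0, 1]
Visit 0, enqueue [3, 4, 5]
Visit 1, enqueue []
Visit 3, enqueue []
Visit 4, enqueue []
Visit 5, enqueue []

BFS order: [2, 0, 1, 3, 4, 5]


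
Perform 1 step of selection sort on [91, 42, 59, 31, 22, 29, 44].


Initial: [91, 42, 59, 31, 22, 29, 44]
Step 1: min=22 at 4
  Swap: [22, 42, 59, 31, 91, 29, 44]

After 1 step: [22, 42, 59, 31, 91, 29, 44]


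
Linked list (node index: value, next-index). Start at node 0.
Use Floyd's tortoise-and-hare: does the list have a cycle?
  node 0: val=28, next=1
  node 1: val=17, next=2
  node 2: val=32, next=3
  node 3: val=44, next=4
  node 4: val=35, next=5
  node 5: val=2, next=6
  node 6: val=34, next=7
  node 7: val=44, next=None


Floyd's tortoise (slow, +1) and hare (fast, +2):
  init: slow=0, fast=0
  step 1: slow=1, fast=2
  step 2: slow=2, fast=4
  step 3: slow=3, fast=6
  step 4: fast 6->7->None, no cycle

Cycle: no


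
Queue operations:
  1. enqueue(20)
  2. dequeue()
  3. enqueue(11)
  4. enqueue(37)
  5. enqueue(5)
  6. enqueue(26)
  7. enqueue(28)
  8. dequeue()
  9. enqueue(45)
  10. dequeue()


enqueue(20) -> [20]
dequeue()->20, []
enqueue(11) -> [11]
enqueue(37) -> [11, 37]
enqueue(5) -> [11, 37, 5]
enqueue(26) -> [11, 37, 5, 26]
enqueue(28) -> [11, 37, 5, 26, 28]
dequeue()->11, [37, 5, 26, 28]
enqueue(45) -> [37, 5, 26, 28, 45]
dequeue()->37, [5, 26, 28, 45]

Final queue: [5, 26, 28, 45]


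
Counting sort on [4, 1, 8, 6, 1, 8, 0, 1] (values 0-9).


Input: [4, 1, 8, 6, 1, 8, 0, 1]
Counts: [1, 3, 0, 0, 1, 0, 1, 0, 2, 0]

Sorted: [0, 1, 1, 1, 4, 6, 8, 8]


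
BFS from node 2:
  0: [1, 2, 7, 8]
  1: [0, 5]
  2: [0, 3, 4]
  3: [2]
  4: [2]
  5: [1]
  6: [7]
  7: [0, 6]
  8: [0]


Visit 2, enqueue [0, 3, 4]
Visit 0, enqueue [1, 7, 8]
Visit 3, enqueue []
Visit 4, enqueue []
Visit 1, enqueue [5]
Visit 7, enqueue [6]
Visit 8, enqueue []
Visit 5, enqueue []
Visit 6, enqueue []

BFS order: [2, 0, 3, 4, 1, 7, 8, 5, 6]


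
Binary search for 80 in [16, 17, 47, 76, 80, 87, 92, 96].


Step 1: lo=0, hi=7, mid=3, val=76
Step 2: lo=4, hi=7, mid=5, val=87
Step 3: lo=4, hi=4, mid=4, val=80

Found at index 4


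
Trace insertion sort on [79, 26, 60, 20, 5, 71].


Initial: [79, 26, 60, 20, 5, 71]
Insert 26: [26, 79, 60, 20, 5, 71]
Insert 60: [26, 60, 79, 20, 5, 71]
Insert 20: [20, 26, 60, 79, 5, 71]
Insert 5: [5, 20, 26, 60, 79, 71]
Insert 71: [5, 20, 26, 60, 71, 79]

Sorted: [5, 20, 26, 60, 71, 79]


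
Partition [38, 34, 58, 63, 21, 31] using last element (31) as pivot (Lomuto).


Pivot: 31
  21 <= 31: swap -> [21, 34, 58, 63, 38, 31]
Place pivot at 1: [21, 31, 58, 63, 38, 34]

Partitioned: [21, 31, 58, 63, 38, 34]


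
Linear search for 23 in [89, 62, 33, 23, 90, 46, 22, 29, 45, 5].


i=0: 89!=23
i=1: 62!=23
i=2: 33!=23
i=3: 23==23 found!

Found at 3, 4 comps


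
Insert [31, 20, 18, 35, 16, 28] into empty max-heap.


Insert 31: [31]
Insert 20: [31, 20]
Insert 18: [31, 20, 18]
Insert 35: [35, 31, 18, 20]
Insert 16: [35, 31, 18, 20, 16]
Insert 28: [35, 31, 28, 20, 16, 18]

Final heap: [35, 31, 28, 20, 16, 18]


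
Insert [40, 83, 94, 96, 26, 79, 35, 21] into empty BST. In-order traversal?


Insert 40: root
Insert 83: R from 40
Insert 94: R from 40 -> R from 83
Insert 96: R from 40 -> R from 83 -> R from 94
Insert 26: L from 40
Insert 79: R from 40 -> L from 83
Insert 35: L from 40 -> R from 26
Insert 21: L from 40 -> L from 26

In-order: [21, 26, 35, 40, 79, 83, 94, 96]


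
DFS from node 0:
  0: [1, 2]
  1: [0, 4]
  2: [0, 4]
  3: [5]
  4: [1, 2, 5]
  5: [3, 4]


Visit 0, push [2, 1]
Visit 1, push [4]
Visit 4, push [5, 2]
Visit 2, push []
Visit 5, push [3]
Visit 3, push []

DFS order: [0, 1, 4, 2, 5, 3]


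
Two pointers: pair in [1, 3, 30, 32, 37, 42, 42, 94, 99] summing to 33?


lo=0(1)+hi=8(99)=100
lo=0(1)+hi=7(94)=95
lo=0(1)+hi=6(42)=43
lo=0(1)+hi=5(42)=43
lo=0(1)+hi=4(37)=38
lo=0(1)+hi=3(32)=33

Yes: 1+32=33


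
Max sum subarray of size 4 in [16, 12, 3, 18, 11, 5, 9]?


[0:4]: 49
[1:5]: 44
[2:6]: 37
[3:7]: 43

Max: 49 at [0:4]


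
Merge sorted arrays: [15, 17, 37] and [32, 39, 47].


Take 15 from A
Take 17 from A
Take 32 from B
Take 37 from A

Merged: [15, 17, 32, 37, 39, 47]


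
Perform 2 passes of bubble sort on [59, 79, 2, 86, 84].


Initial: [59, 79, 2, 86, 84]
Pass 1: [59, 2, 79, 84, 86] (2 swaps)
Pass 2: [2, 59, 79, 84, 86] (1 swaps)

After 2 passes: [2, 59, 79, 84, 86]


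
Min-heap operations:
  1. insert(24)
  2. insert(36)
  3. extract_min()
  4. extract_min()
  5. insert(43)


insert(24) -> [24]
insert(36) -> [24, 36]
extract_min()->24, [36]
extract_min()->36, []
insert(43) -> [43]

Final heap: [43]


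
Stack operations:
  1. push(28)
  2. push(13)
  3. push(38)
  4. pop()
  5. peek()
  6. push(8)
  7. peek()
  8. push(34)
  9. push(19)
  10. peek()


push(28) -> [28]
push(13) -> [28, 13]
push(38) -> [28, 13, 38]
pop()->38, [28, 13]
peek()->13
push(8) -> [28, 13, 8]
peek()->8
push(34) -> [28, 13, 8, 34]
push(19) -> [28, 13, 8, 34, 19]
peek()->19

Final stack: [28, 13, 8, 34, 19]


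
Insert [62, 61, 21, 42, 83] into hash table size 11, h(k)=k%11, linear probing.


Insert 62: h=7 -> slot 7
Insert 61: h=6 -> slot 6
Insert 21: h=10 -> slot 10
Insert 42: h=9 -> slot 9
Insert 83: h=6, 2 probes -> slot 8

Table: [None, None, None, None, None, None, 61, 62, 83, 42, 21]


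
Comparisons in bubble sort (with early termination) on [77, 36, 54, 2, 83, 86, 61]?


Algorithm: bubble sort (with early termination)
Input: [77, 36, 54, 2, 83, 86, 61]
Sorted: [2, 36, 54, 61, 77, 83, 86]

18


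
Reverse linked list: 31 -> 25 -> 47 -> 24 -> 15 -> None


Step 1: curr=31, set curr.next=prev(None) | reversed so far: 31
Step 2: curr=25, set curr.next=prev(31) | reversed so far: 25 -> 31
Step 3: curr=47, set curr.next=prev(25) | reversed so far: 47 -> 25 -> 31
Step 4: curr=24, set curr.next=prev(47) | reversed so far: 24 -> 47 -> 25 -> 31
Step 5: curr=15, set curr.next=prev(24) | reversed so far: 15 -> 24 -> 47 -> 25 -> 31

15 -> 24 -> 47 -> 25 -> 31 -> None


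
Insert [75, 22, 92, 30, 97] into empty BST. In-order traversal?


Insert 75: root
Insert 22: L from 75
Insert 92: R from 75
Insert 30: L from 75 -> R from 22
Insert 97: R from 75 -> R from 92

In-order: [22, 30, 75, 92, 97]


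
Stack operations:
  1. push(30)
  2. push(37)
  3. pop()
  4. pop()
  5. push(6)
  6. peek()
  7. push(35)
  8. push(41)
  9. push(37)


push(30) -> [30]
push(37) -> [30, 37]
pop()->37, [30]
pop()->30, []
push(6) -> [6]
peek()->6
push(35) -> [6, 35]
push(41) -> [6, 35, 41]
push(37) -> [6, 35, 41, 37]

Final stack: [6, 35, 41, 37]


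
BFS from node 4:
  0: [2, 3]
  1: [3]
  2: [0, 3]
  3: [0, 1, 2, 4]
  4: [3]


Visit 4, enqueue [3]
Visit 3, enqueue [0, 1, 2]
Visit 0, enqueue []
Visit 1, enqueue []
Visit 2, enqueue []

BFS order: [4, 3, 0, 1, 2]


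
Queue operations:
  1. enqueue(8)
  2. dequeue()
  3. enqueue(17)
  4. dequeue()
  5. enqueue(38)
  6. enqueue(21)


enqueue(8) -> [8]
dequeue()->8, []
enqueue(17) -> [17]
dequeue()->17, []
enqueue(38) -> [38]
enqueue(21) -> [38, 21]

Final queue: [38, 21]


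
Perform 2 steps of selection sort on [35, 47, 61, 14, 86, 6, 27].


Initial: [35, 47, 61, 14, 86, 6, 27]
Step 1: min=6 at 5
  Swap: [6, 47, 61, 14, 86, 35, 27]
Step 2: min=14 at 3
  Swap: [6, 14, 61, 47, 86, 35, 27]

After 2 steps: [6, 14, 61, 47, 86, 35, 27]


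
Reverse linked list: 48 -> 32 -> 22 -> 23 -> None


Step 1: curr=48, set curr.next=prev(None) | reversed so far: 48
Step 2: curr=32, set curr.next=prev(48) | reversed so far: 32 -> 48
Step 3: curr=22, set curr.next=prev(32) | reversed so far: 22 -> 32 -> 48
Step 4: curr=23, set curr.next=prev(22) | reversed so far: 23 -> 22 -> 32 -> 48

23 -> 22 -> 32 -> 48 -> None


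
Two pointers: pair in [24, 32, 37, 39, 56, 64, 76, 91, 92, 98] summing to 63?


lo=0(24)+hi=9(98)=122
lo=0(24)+hi=8(92)=116
lo=0(24)+hi=7(91)=115
lo=0(24)+hi=6(76)=100
lo=0(24)+hi=5(64)=88
lo=0(24)+hi=4(56)=80
lo=0(24)+hi=3(39)=63

Yes: 24+39=63


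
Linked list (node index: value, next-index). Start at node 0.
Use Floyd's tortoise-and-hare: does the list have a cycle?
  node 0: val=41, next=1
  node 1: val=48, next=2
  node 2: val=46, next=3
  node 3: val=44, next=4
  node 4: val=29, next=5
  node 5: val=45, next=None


Floyd's tortoise (slow, +1) and hare (fast, +2):
  init: slow=0, fast=0
  step 1: slow=1, fast=2
  step 2: slow=2, fast=4
  step 3: fast 4->5->None, no cycle

Cycle: no


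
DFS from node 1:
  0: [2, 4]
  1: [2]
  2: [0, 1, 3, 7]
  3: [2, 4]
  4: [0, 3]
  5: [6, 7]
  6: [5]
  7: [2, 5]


Visit 1, push [2]
Visit 2, push [7, 3, 0]
Visit 0, push [4]
Visit 4, push [3]
Visit 3, push []
Visit 7, push [5]
Visit 5, push [6]
Visit 6, push []

DFS order: [1, 2, 0, 4, 3, 7, 5, 6]


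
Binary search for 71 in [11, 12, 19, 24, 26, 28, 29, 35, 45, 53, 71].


Step 1: lo=0, hi=10, mid=5, val=28
Step 2: lo=6, hi=10, mid=8, val=45
Step 3: lo=9, hi=10, mid=9, val=53
Step 4: lo=10, hi=10, mid=10, val=71

Found at index 10


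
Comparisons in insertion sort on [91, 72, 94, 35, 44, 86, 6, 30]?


Algorithm: insertion sort
Input: [91, 72, 94, 35, 44, 86, 6, 30]
Sorted: [6, 30, 35, 44, 72, 86, 91, 94]

25


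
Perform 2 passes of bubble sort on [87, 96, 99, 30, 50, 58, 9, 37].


Initial: [87, 96, 99, 30, 50, 58, 9, 37]
Pass 1: [87, 96, 30, 50, 58, 9, 37, 99] (5 swaps)
Pass 2: [87, 30, 50, 58, 9, 37, 96, 99] (5 swaps)

After 2 passes: [87, 30, 50, 58, 9, 37, 96, 99]


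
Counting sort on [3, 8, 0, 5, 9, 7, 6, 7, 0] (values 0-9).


Input: [3, 8, 0, 5, 9, 7, 6, 7, 0]
Counts: [2, 0, 0, 1, 0, 1, 1, 2, 1, 1]

Sorted: [0, 0, 3, 5, 6, 7, 7, 8, 9]


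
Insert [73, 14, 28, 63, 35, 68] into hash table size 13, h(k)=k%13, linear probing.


Insert 73: h=8 -> slot 8
Insert 14: h=1 -> slot 1
Insert 28: h=2 -> slot 2
Insert 63: h=11 -> slot 11
Insert 35: h=9 -> slot 9
Insert 68: h=3 -> slot 3

Table: [None, 14, 28, 68, None, None, None, None, 73, 35, None, 63, None]


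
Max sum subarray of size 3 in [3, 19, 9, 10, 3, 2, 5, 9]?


[0:3]: 31
[1:4]: 38
[2:5]: 22
[3:6]: 15
[4:7]: 10
[5:8]: 16

Max: 38 at [1:4]


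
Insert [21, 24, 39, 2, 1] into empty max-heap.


Insert 21: [21]
Insert 24: [24, 21]
Insert 39: [39, 21, 24]
Insert 2: [39, 21, 24, 2]
Insert 1: [39, 21, 24, 2, 1]

Final heap: [39, 21, 24, 2, 1]


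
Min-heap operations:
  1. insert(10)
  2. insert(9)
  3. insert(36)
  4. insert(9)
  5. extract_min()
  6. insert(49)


insert(10) -> [10]
insert(9) -> [9, 10]
insert(36) -> [9, 10, 36]
insert(9) -> [9, 9, 36, 10]
extract_min()->9, [9, 10, 36]
insert(49) -> [9, 10, 36, 49]

Final heap: [9, 10, 36, 49]


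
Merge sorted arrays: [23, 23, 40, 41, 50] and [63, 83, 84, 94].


Take 23 from A
Take 23 from A
Take 40 from A
Take 41 from A
Take 50 from A

Merged: [23, 23, 40, 41, 50, 63, 83, 84, 94]


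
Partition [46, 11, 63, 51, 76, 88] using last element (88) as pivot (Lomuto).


Pivot: 88
  46 <= 88: advance i (no swap)
  11 <= 88: advance i (no swap)
  63 <= 88: advance i (no swap)
  51 <= 88: advance i (no swap)
  76 <= 88: advance i (no swap)
Place pivot at 5: [46, 11, 63, 51, 76, 88]

Partitioned: [46, 11, 63, 51, 76, 88]


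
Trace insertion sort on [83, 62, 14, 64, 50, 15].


Initial: [83, 62, 14, 64, 50, 15]
Insert 62: [62, 83, 14, 64, 50, 15]
Insert 14: [14, 62, 83, 64, 50, 15]
Insert 64: [14, 62, 64, 83, 50, 15]
Insert 50: [14, 50, 62, 64, 83, 15]
Insert 15: [14, 15, 50, 62, 64, 83]

Sorted: [14, 15, 50, 62, 64, 83]


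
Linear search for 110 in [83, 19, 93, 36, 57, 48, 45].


i=0: 83!=110
i=1: 19!=110
i=2: 93!=110
i=3: 36!=110
i=4: 57!=110
i=5: 48!=110
i=6: 45!=110

Not found, 7 comps


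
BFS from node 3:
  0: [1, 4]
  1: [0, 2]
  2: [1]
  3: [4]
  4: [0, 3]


Visit 3, enqueue [4]
Visit 4, enqueue [0]
Visit 0, enqueue [1]
Visit 1, enqueue [2]
Visit 2, enqueue []

BFS order: [3, 4, 0, 1, 2]


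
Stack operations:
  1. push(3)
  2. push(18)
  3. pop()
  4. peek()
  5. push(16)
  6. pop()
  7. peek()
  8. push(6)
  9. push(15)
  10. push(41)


push(3) -> [3]
push(18) -> [3, 18]
pop()->18, [3]
peek()->3
push(16) -> [3, 16]
pop()->16, [3]
peek()->3
push(6) -> [3, 6]
push(15) -> [3, 6, 15]
push(41) -> [3, 6, 15, 41]

Final stack: [3, 6, 15, 41]


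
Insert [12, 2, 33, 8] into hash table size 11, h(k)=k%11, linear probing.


Insert 12: h=1 -> slot 1
Insert 2: h=2 -> slot 2
Insert 33: h=0 -> slot 0
Insert 8: h=8 -> slot 8

Table: [33, 12, 2, None, None, None, None, None, 8, None, None]


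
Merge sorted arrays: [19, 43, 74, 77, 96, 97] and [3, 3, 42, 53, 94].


Take 3 from B
Take 3 from B
Take 19 from A
Take 42 from B
Take 43 from A
Take 53 from B
Take 74 from A
Take 77 from A
Take 94 from B

Merged: [3, 3, 19, 42, 43, 53, 74, 77, 94, 96, 97]


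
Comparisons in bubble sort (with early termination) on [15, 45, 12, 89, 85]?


Algorithm: bubble sort (with early termination)
Input: [15, 45, 12, 89, 85]
Sorted: [12, 15, 45, 85, 89]

9


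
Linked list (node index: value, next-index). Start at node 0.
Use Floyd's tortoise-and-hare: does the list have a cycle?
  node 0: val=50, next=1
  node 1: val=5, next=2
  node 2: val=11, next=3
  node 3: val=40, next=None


Floyd's tortoise (slow, +1) and hare (fast, +2):
  init: slow=0, fast=0
  step 1: slow=1, fast=2
  step 2: fast 2->3->None, no cycle

Cycle: no


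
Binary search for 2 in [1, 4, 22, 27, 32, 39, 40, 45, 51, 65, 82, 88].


Step 1: lo=0, hi=11, mid=5, val=39
Step 2: lo=0, hi=4, mid=2, val=22
Step 3: lo=0, hi=1, mid=0, val=1
Step 4: lo=1, hi=1, mid=1, val=4

Not found


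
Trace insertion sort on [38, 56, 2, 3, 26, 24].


Initial: [38, 56, 2, 3, 26, 24]
Insert 56: [38, 56, 2, 3, 26, 24]
Insert 2: [2, 38, 56, 3, 26, 24]
Insert 3: [2, 3, 38, 56, 26, 24]
Insert 26: [2, 3, 26, 38, 56, 24]
Insert 24: [2, 3, 24, 26, 38, 56]

Sorted: [2, 3, 24, 26, 38, 56]


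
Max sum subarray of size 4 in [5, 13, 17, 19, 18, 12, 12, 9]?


[0:4]: 54
[1:5]: 67
[2:6]: 66
[3:7]: 61
[4:8]: 51

Max: 67 at [1:5]


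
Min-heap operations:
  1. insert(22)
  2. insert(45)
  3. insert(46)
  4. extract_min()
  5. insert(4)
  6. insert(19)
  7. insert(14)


insert(22) -> [22]
insert(45) -> [22, 45]
insert(46) -> [22, 45, 46]
extract_min()->22, [45, 46]
insert(4) -> [4, 46, 45]
insert(19) -> [4, 19, 45, 46]
insert(14) -> [4, 14, 45, 46, 19]

Final heap: [4, 14, 45, 46, 19]


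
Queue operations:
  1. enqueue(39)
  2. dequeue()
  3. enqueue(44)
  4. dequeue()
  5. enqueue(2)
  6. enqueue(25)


enqueue(39) -> [39]
dequeue()->39, []
enqueue(44) -> [44]
dequeue()->44, []
enqueue(2) -> [2]
enqueue(25) -> [2, 25]

Final queue: [2, 25]


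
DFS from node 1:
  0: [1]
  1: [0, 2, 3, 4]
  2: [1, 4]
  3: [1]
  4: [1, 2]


Visit 1, push [4, 3, 2, 0]
Visit 0, push []
Visit 2, push [4]
Visit 4, push []
Visit 3, push []

DFS order: [1, 0, 2, 4, 3]


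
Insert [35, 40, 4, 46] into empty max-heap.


Insert 35: [35]
Insert 40: [40, 35]
Insert 4: [40, 35, 4]
Insert 46: [46, 40, 4, 35]

Final heap: [46, 40, 4, 35]


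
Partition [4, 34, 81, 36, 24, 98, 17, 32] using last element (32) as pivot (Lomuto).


Pivot: 32
  4 <= 32: advance i (no swap)
  24 <= 32: swap -> [4, 24, 81, 36, 34, 98, 17, 32]
  17 <= 32: swap -> [4, 24, 17, 36, 34, 98, 81, 32]
Place pivot at 3: [4, 24, 17, 32, 34, 98, 81, 36]

Partitioned: [4, 24, 17, 32, 34, 98, 81, 36]


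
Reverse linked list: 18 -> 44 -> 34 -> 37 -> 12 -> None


Step 1: curr=18, set curr.next=prev(None) | reversed so far: 18
Step 2: curr=44, set curr.next=prev(18) | reversed so far: 44 -> 18
Step 3: curr=34, set curr.next=prev(44) | reversed so far: 34 -> 44 -> 18
Step 4: curr=37, set curr.next=prev(34) | reversed so far: 37 -> 34 -> 44 -> 18
Step 5: curr=12, set curr.next=prev(37) | reversed so far: 12 -> 37 -> 34 -> 44 -> 18

12 -> 37 -> 34 -> 44 -> 18 -> None


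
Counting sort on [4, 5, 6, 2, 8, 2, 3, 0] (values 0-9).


Input: [4, 5, 6, 2, 8, 2, 3, 0]
Counts: [1, 0, 2, 1, 1, 1, 1, 0, 1, 0]

Sorted: [0, 2, 2, 3, 4, 5, 6, 8]


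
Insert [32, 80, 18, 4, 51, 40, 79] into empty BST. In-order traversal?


Insert 32: root
Insert 80: R from 32
Insert 18: L from 32
Insert 4: L from 32 -> L from 18
Insert 51: R from 32 -> L from 80
Insert 40: R from 32 -> L from 80 -> L from 51
Insert 79: R from 32 -> L from 80 -> R from 51

In-order: [4, 18, 32, 40, 51, 79, 80]


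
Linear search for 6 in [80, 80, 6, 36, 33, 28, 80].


i=0: 80!=6
i=1: 80!=6
i=2: 6==6 found!

Found at 2, 3 comps


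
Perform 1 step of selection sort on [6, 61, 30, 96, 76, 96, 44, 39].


Initial: [6, 61, 30, 96, 76, 96, 44, 39]
Step 1: min=6 at 0
  Swap: [6, 61, 30, 96, 76, 96, 44, 39]

After 1 step: [6, 61, 30, 96, 76, 96, 44, 39]


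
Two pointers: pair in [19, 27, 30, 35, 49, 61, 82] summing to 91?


lo=0(19)+hi=6(82)=101
lo=0(19)+hi=5(61)=80
lo=1(27)+hi=5(61)=88
lo=2(30)+hi=5(61)=91

Yes: 30+61=91


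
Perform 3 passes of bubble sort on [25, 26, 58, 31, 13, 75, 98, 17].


Initial: [25, 26, 58, 31, 13, 75, 98, 17]
Pass 1: [25, 26, 31, 13, 58, 75, 17, 98] (3 swaps)
Pass 2: [25, 26, 13, 31, 58, 17, 75, 98] (2 swaps)
Pass 3: [25, 13, 26, 31, 17, 58, 75, 98] (2 swaps)

After 3 passes: [25, 13, 26, 31, 17, 58, 75, 98]


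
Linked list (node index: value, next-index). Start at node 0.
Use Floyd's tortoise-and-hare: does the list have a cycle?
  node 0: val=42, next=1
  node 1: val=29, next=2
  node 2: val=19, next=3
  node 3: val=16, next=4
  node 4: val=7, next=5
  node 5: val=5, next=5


Floyd's tortoise (slow, +1) and hare (fast, +2):
  init: slow=0, fast=0
  step 1: slow=1, fast=2
  step 2: slow=2, fast=4
  step 3: slow=3, fast=5
  step 4: slow=4, fast=5
  step 5: slow=5, fast=5
  slow == fast at node 5: cycle detected

Cycle: yes


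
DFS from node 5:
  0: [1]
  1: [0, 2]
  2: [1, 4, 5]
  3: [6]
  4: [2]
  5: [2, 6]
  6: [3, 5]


Visit 5, push [6, 2]
Visit 2, push [4, 1]
Visit 1, push [0]
Visit 0, push []
Visit 4, push []
Visit 6, push [3]
Visit 3, push []

DFS order: [5, 2, 1, 0, 4, 6, 3]


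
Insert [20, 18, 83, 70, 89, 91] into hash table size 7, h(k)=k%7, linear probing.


Insert 20: h=6 -> slot 6
Insert 18: h=4 -> slot 4
Insert 83: h=6, 1 probes -> slot 0
Insert 70: h=0, 1 probes -> slot 1
Insert 89: h=5 -> slot 5
Insert 91: h=0, 2 probes -> slot 2

Table: [83, 70, 91, None, 18, 89, 20]


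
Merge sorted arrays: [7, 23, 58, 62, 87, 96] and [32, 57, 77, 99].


Take 7 from A
Take 23 from A
Take 32 from B
Take 57 from B
Take 58 from A
Take 62 from A
Take 77 from B
Take 87 from A
Take 96 from A

Merged: [7, 23, 32, 57, 58, 62, 77, 87, 96, 99]


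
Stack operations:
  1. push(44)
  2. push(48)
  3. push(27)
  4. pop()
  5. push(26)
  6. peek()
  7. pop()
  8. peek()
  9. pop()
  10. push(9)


push(44) -> [44]
push(48) -> [44, 48]
push(27) -> [44, 48, 27]
pop()->27, [44, 48]
push(26) -> [44, 48, 26]
peek()->26
pop()->26, [44, 48]
peek()->48
pop()->48, [44]
push(9) -> [44, 9]

Final stack: [44, 9]


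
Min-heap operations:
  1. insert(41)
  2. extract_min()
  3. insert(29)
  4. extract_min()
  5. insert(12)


insert(41) -> [41]
extract_min()->41, []
insert(29) -> [29]
extract_min()->29, []
insert(12) -> [12]

Final heap: [12]


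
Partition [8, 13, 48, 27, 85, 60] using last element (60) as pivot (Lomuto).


Pivot: 60
  8 <= 60: advance i (no swap)
  13 <= 60: advance i (no swap)
  48 <= 60: advance i (no swap)
  27 <= 60: advance i (no swap)
Place pivot at 4: [8, 13, 48, 27, 60, 85]

Partitioned: [8, 13, 48, 27, 60, 85]


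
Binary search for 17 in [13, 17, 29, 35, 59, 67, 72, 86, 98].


Step 1: lo=0, hi=8, mid=4, val=59
Step 2: lo=0, hi=3, mid=1, val=17

Found at index 1


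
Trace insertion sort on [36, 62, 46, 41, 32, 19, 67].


Initial: [36, 62, 46, 41, 32, 19, 67]
Insert 62: [36, 62, 46, 41, 32, 19, 67]
Insert 46: [36, 46, 62, 41, 32, 19, 67]
Insert 41: [36, 41, 46, 62, 32, 19, 67]
Insert 32: [32, 36, 41, 46, 62, 19, 67]
Insert 19: [19, 32, 36, 41, 46, 62, 67]
Insert 67: [19, 32, 36, 41, 46, 62, 67]

Sorted: [19, 32, 36, 41, 46, 62, 67]


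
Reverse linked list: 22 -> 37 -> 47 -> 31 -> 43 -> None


Step 1: curr=22, set curr.next=prev(None) | reversed so far: 22
Step 2: curr=37, set curr.next=prev(22) | reversed so far: 37 -> 22
Step 3: curr=47, set curr.next=prev(37) | reversed so far: 47 -> 37 -> 22
Step 4: curr=31, set curr.next=prev(47) | reversed so far: 31 -> 47 -> 37 -> 22
Step 5: curr=43, set curr.next=prev(31) | reversed so far: 43 -> 31 -> 47 -> 37 -> 22

43 -> 31 -> 47 -> 37 -> 22 -> None


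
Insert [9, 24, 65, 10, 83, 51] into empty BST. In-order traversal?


Insert 9: root
Insert 24: R from 9
Insert 65: R from 9 -> R from 24
Insert 10: R from 9 -> L from 24
Insert 83: R from 9 -> R from 24 -> R from 65
Insert 51: R from 9 -> R from 24 -> L from 65

In-order: [9, 10, 24, 51, 65, 83]


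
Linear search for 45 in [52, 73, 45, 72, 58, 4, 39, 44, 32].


i=0: 52!=45
i=1: 73!=45
i=2: 45==45 found!

Found at 2, 3 comps


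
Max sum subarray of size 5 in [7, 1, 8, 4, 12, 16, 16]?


[0:5]: 32
[1:6]: 41
[2:7]: 56

Max: 56 at [2:7]


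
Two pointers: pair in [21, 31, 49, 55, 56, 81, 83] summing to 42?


lo=0(21)+hi=6(83)=104
lo=0(21)+hi=5(81)=102
lo=0(21)+hi=4(56)=77
lo=0(21)+hi=3(55)=76
lo=0(21)+hi=2(49)=70
lo=0(21)+hi=1(31)=52

No pair found


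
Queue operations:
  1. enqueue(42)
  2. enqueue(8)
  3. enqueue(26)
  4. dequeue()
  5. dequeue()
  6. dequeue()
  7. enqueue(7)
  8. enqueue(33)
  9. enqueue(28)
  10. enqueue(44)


enqueue(42) -> [42]
enqueue(8) -> [42, 8]
enqueue(26) -> [42, 8, 26]
dequeue()->42, [8, 26]
dequeue()->8, [26]
dequeue()->26, []
enqueue(7) -> [7]
enqueue(33) -> [7, 33]
enqueue(28) -> [7, 33, 28]
enqueue(44) -> [7, 33, 28, 44]

Final queue: [7, 33, 28, 44]


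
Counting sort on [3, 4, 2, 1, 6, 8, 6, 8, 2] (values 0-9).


Input: [3, 4, 2, 1, 6, 8, 6, 8, 2]
Counts: [0, 1, 2, 1, 1, 0, 2, 0, 2, 0]

Sorted: [1, 2, 2, 3, 4, 6, 6, 8, 8]


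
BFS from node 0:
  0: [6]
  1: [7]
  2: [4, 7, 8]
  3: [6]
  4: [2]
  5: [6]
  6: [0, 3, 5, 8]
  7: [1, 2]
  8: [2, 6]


Visit 0, enqueue [6]
Visit 6, enqueue [3, 5, 8]
Visit 3, enqueue []
Visit 5, enqueue []
Visit 8, enqueue [2]
Visit 2, enqueue [4, 7]
Visit 4, enqueue []
Visit 7, enqueue [1]
Visit 1, enqueue []

BFS order: [0, 6, 3, 5, 8, 2, 4, 7, 1]


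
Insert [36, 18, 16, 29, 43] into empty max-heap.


Insert 36: [36]
Insert 18: [36, 18]
Insert 16: [36, 18, 16]
Insert 29: [36, 29, 16, 18]
Insert 43: [43, 36, 16, 18, 29]

Final heap: [43, 36, 16, 18, 29]


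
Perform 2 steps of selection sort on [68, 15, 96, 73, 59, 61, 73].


Initial: [68, 15, 96, 73, 59, 61, 73]
Step 1: min=15 at 1
  Swap: [15, 68, 96, 73, 59, 61, 73]
Step 2: min=59 at 4
  Swap: [15, 59, 96, 73, 68, 61, 73]

After 2 steps: [15, 59, 96, 73, 68, 61, 73]


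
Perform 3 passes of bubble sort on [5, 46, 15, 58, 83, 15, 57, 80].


Initial: [5, 46, 15, 58, 83, 15, 57, 80]
Pass 1: [5, 15, 46, 58, 15, 57, 80, 83] (4 swaps)
Pass 2: [5, 15, 46, 15, 57, 58, 80, 83] (2 swaps)
Pass 3: [5, 15, 15, 46, 57, 58, 80, 83] (1 swaps)

After 3 passes: [5, 15, 15, 46, 57, 58, 80, 83]


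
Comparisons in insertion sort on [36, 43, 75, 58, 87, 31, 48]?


Algorithm: insertion sort
Input: [36, 43, 75, 58, 87, 31, 48]
Sorted: [31, 36, 43, 48, 58, 75, 87]

14


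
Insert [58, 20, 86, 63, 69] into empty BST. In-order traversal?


Insert 58: root
Insert 20: L from 58
Insert 86: R from 58
Insert 63: R from 58 -> L from 86
Insert 69: R from 58 -> L from 86 -> R from 63

In-order: [20, 58, 63, 69, 86]


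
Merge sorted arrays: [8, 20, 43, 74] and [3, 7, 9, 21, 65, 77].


Take 3 from B
Take 7 from B
Take 8 from A
Take 9 from B
Take 20 from A
Take 21 from B
Take 43 from A
Take 65 from B
Take 74 from A

Merged: [3, 7, 8, 9, 20, 21, 43, 65, 74, 77]


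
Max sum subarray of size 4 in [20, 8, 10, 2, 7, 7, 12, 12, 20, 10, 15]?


[0:4]: 40
[1:5]: 27
[2:6]: 26
[3:7]: 28
[4:8]: 38
[5:9]: 51
[6:10]: 54
[7:11]: 57

Max: 57 at [7:11]


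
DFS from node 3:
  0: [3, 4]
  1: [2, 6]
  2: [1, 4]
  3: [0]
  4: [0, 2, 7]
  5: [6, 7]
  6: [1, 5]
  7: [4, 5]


Visit 3, push [0]
Visit 0, push [4]
Visit 4, push [7, 2]
Visit 2, push [1]
Visit 1, push [6]
Visit 6, push [5]
Visit 5, push [7]
Visit 7, push []

DFS order: [3, 0, 4, 2, 1, 6, 5, 7]
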